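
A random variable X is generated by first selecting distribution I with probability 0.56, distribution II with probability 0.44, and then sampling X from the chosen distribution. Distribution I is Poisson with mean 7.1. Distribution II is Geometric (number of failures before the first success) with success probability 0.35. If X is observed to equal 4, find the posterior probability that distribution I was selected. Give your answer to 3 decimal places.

Likelihoods P(X=4 | ·): I: 0.0873638; II: 0.0624772.
Posterior ∝ prior × likelihood. Numerator for I: 0.56·0.0873638 = 0.0489237.
Normalizing constant: 0.56·0.0873638 + 0.44·0.0624772 = 0.0764137.
P(I | observation) = 0.0489237 / 0.0764137 = 0.640248.

0.640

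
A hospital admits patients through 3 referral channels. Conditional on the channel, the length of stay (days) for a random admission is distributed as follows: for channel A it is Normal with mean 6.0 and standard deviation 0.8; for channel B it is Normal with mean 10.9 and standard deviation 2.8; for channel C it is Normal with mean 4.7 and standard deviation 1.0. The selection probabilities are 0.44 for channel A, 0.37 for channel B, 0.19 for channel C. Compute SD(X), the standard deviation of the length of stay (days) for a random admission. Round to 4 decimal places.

3.1820

Per component, A: μ=6, E[X²]=36.64; B: μ=10.9, E[X²]=126.65; C: μ=4.7, E[X²]=23.09.
E[X] = 0.44·6 + 0.37·10.9 + 0.19·4.7 = 7.566.
E[X²] = 0.44·36.64 + 0.37·126.65 + 0.19·23.09 = 67.3692.
Var(X) = E[X²] − (E[X])² = 67.3692 − 57.2444 = 10.1248.
SD(X) = √10.1248 = 3.18196.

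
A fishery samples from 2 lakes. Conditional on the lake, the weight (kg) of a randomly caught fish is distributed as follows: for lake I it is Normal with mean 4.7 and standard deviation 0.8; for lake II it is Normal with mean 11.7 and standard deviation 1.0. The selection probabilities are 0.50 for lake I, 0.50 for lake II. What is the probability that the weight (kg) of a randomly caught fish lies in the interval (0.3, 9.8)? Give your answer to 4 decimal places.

Conditional on each lake, P(0.3 < X < 9.8): I: 1; II: 0.0287166.
By total probability, P(0.3 < X < 9.8) = 0.5·1 + 0.5·0.0287166 = 0.514358.

0.5144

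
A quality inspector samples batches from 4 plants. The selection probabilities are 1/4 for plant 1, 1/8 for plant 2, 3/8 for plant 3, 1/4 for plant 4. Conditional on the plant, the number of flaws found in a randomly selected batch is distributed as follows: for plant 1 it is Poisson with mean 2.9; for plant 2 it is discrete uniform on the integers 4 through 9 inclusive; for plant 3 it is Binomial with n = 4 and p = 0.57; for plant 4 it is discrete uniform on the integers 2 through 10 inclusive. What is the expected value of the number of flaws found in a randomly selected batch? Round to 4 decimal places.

3.8925

Component means — 1: 2.9; 2: 6.5; 3: 2.28; 4: 6.
E[X] = 0.25·2.9 + 0.125·6.5 + 0.375·2.28 + 0.25·6 = 3.8925.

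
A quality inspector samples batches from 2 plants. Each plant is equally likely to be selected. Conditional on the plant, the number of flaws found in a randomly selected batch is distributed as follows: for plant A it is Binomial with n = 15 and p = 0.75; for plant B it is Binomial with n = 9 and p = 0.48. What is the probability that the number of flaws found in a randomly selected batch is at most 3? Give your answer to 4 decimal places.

Conditional on each plant, P(X ≤ 3): A: 1.23642e-05; B: 0.29481.
By total probability, P(X ≤ 3) = 0.5·1.23642e-05 + 0.5·0.29481 = 0.147411.

0.1474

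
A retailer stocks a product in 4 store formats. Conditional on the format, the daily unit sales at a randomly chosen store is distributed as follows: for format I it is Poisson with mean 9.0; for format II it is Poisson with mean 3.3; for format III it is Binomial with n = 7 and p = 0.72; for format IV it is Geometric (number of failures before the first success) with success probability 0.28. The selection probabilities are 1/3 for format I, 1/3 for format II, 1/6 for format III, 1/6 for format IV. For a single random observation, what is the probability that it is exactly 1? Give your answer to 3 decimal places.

0.075

Conditional on each format, P(X = 1): I: 0.00111069; II: 0.121714; III: 0.00242873; IV: 0.2016.
By total probability, P(X = 1) = 0.333333·0.00111069 + 0.333333·0.121714 + 0.166667·0.00242873 + 0.166667·0.2016 = 0.0749465.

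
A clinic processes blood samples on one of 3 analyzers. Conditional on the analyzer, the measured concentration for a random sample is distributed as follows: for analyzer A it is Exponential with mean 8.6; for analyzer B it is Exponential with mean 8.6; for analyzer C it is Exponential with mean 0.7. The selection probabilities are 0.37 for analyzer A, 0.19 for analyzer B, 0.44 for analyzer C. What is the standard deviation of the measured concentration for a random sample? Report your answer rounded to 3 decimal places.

Per component, A: μ=8.6, E[X²]=147.92; B: μ=8.6, E[X²]=147.92; C: μ=0.7, E[X²]=0.98.
E[X] = 0.37·8.6 + 0.19·8.6 + 0.44·0.7 = 5.124.
E[X²] = 0.37·147.92 + 0.19·147.92 + 0.44·0.98 = 83.2664.
Var(X) = E[X²] − (E[X])² = 83.2664 − 26.2554 = 57.011.
SD(X) = √57.011 = 7.55056.

7.551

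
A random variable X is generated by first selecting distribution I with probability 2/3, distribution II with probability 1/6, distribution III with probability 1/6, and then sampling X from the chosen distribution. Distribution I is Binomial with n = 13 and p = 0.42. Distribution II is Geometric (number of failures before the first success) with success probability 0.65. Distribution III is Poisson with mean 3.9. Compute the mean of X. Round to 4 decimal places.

4.3797

Component means — I: 5.46; II: 0.538462; III: 3.9.
E[X] = 0.666667·5.46 + 0.166667·0.538462 + 0.166667·3.9 = 4.37974.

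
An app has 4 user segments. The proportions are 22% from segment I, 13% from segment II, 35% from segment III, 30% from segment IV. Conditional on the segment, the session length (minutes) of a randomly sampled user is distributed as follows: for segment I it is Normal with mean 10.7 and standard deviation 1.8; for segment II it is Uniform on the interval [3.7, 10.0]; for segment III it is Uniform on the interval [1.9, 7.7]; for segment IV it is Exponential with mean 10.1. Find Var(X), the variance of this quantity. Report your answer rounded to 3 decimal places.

Per component, I: μ=10.7, E[X²]=117.73; II: μ=6.85, E[X²]=50.23; III: μ=4.8, E[X²]=25.8433; IV: μ=10.1, E[X²]=204.02.
E[X] = 0.22·10.7 + 0.13·6.85 + 0.35·4.8 + 0.3·10.1 = 7.9545.
E[X²] = 0.22·117.73 + 0.13·50.23 + 0.35·25.8433 + 0.3·204.02 = 102.682.
Var(X) = E[X²] − (E[X])² = 102.682 − 63.2741 = 39.4076.

39.408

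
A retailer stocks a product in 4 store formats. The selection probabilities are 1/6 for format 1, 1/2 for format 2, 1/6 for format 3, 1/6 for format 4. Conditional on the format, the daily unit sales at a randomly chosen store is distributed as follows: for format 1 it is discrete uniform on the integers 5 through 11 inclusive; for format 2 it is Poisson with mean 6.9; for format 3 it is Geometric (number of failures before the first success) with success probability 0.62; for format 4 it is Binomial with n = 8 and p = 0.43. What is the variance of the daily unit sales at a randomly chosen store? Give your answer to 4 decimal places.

11.3161

Per component, 1: μ=8, E[X²]=68; 2: μ=6.9, E[X²]=54.51; 3: μ=0.612903, E[X²]=1.3642; 4: μ=3.44, E[X²]=13.7944.
E[X] = 0.166667·8 + 0.5·6.9 + 0.166667·0.612903 + 0.166667·3.44 = 5.45882.
E[X²] = 0.166667·68 + 0.5·54.51 + 0.166667·1.3642 + 0.166667·13.7944 = 41.1148.
Var(X) = E[X²] − (E[X])² = 41.1148 − 29.7987 = 11.3161.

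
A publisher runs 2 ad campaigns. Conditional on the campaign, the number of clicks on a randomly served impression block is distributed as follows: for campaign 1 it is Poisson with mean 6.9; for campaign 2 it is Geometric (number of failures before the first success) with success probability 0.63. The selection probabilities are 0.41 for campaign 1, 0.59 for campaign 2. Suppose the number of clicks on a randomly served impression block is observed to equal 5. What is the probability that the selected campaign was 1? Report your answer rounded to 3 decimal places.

0.954

Likelihoods P(X=5 | ·): 1: 0.131351; 2: 0.00436867.
Posterior ∝ prior × likelihood. Numerator for 1: 0.41·0.131351 = 0.0538538.
Normalizing constant: 0.41·0.131351 + 0.59·0.00436867 = 0.0564313.
P(1 | observation) = 0.0538538 / 0.0564313 = 0.954325.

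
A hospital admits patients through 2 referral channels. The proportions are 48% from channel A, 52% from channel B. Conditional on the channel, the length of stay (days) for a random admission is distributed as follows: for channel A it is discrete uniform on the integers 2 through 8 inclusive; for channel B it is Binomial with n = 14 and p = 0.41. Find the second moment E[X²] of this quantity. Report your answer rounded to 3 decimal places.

32.814

For each component E[X²] = Var + (mean)², giving A: 29; B: 36.3342.
Overall E[X²] = 0.48·29 + 0.52·36.3342 = 32.8138.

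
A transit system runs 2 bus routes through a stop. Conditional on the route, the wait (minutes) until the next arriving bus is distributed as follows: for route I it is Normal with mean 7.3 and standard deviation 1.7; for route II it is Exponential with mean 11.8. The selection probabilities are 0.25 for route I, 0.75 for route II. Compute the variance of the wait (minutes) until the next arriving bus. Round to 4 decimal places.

108.9494

Per component, I: μ=7.3, E[X²]=56.18; II: μ=11.8, E[X²]=278.48.
E[X] = 0.25·7.3 + 0.75·11.8 = 10.675.
E[X²] = 0.25·56.18 + 0.75·278.48 = 222.905.
Var(X) = E[X²] − (E[X])² = 222.905 − 113.956 = 108.949.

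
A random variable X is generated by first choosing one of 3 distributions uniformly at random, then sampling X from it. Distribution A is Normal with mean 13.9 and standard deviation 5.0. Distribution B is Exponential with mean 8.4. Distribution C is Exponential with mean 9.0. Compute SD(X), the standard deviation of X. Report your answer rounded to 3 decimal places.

Per component, A: μ=13.9, E[X²]=218.21; B: μ=8.4, E[X²]=141.12; C: μ=9, E[X²]=162.
E[X] = 0.333333·13.9 + 0.333333·8.4 + 0.333333·9 = 10.4333.
E[X²] = 0.333333·218.21 + 0.333333·141.12 + 0.333333·162 = 173.777.
Var(X) = E[X²] − (E[X])² = 173.777 − 108.854 = 64.9222.
SD(X) = √64.9222 = 8.05743.

8.057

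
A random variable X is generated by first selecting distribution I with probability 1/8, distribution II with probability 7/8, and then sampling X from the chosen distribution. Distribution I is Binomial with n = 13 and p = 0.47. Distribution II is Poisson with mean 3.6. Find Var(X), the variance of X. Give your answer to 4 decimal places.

Per component, I: μ=6.11, E[X²]=40.5704; II: μ=3.6, E[X²]=16.56.
E[X] = 0.125·6.11 + 0.875·3.6 = 3.91375.
E[X²] = 0.125·40.5704 + 0.875·16.56 = 19.5613.
Var(X) = E[X²] − (E[X])² = 19.5613 − 15.3174 = 4.24386.

4.2439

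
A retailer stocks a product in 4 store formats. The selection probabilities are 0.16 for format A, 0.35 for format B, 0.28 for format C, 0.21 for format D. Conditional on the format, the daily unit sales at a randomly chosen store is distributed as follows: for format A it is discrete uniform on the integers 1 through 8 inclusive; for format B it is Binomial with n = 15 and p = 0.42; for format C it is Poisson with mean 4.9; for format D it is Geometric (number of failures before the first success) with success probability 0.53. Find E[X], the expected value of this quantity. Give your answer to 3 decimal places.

Component means — A: 4.5; B: 6.3; C: 4.9; D: 0.886792.
E[X] = 0.16·4.5 + 0.35·6.3 + 0.28·4.9 + 0.21·0.886792 = 4.48323.

4.483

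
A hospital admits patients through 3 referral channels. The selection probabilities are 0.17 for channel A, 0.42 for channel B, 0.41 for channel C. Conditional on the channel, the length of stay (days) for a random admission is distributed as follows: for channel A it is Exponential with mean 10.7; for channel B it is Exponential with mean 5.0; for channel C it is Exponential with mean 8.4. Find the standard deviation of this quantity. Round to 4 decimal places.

Per component, A: μ=10.7, E[X²]=228.98; B: μ=5, E[X²]=50; C: μ=8.4, E[X²]=141.12.
E[X] = 0.17·10.7 + 0.42·5 + 0.41·8.4 = 7.363.
E[X²] = 0.17·228.98 + 0.42·50 + 0.41·141.12 = 117.786.
Var(X) = E[X²] − (E[X])² = 117.786 − 54.2138 = 63.572.
SD(X) = √63.572 = 7.97321.

7.9732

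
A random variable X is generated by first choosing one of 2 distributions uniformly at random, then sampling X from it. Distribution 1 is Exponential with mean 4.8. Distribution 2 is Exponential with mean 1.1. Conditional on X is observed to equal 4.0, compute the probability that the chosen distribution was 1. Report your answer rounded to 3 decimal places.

Likelihoods f(4.0 | ·): 1: 0.0905413; 2: 0.0239527.
Posterior ∝ prior × likelihood. Numerator for 1: 0.5·0.0905413 = 0.0452706.
Normalizing constant: 0.5·0.0905413 + 0.5·0.0239527 = 0.057247.
P(1 | observation) = 0.0452706 / 0.057247 = 0.790795.

0.791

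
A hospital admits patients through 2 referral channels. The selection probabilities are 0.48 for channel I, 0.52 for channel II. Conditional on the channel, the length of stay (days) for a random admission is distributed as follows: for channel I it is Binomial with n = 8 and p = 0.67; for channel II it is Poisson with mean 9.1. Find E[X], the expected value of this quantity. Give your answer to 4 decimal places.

Component means — I: 5.36; II: 9.1.
E[X] = 0.48·5.36 + 0.52·9.1 = 7.3048.

7.3048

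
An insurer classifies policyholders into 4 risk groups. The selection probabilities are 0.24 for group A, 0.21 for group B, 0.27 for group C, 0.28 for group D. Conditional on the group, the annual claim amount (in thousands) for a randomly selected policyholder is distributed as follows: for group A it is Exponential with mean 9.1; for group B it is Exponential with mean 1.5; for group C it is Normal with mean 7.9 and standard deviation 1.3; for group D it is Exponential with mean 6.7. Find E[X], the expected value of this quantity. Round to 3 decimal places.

Component means — A: 9.1; B: 1.5; C: 7.9; D: 6.7.
E[X] = 0.24·9.1 + 0.21·1.5 + 0.27·7.9 + 0.28·6.7 = 6.508.

6.508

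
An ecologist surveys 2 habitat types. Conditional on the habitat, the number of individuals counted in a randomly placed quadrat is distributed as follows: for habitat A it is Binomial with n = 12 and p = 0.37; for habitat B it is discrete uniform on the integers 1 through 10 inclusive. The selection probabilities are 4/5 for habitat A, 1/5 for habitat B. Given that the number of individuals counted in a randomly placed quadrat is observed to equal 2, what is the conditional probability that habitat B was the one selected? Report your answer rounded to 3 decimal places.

Likelihoods P(X=2 | ·): A: 0.0889924; B: 0.1.
Posterior ∝ prior × likelihood. Numerator for B: 0.2·0.1 = 0.02.
Normalizing constant: 0.8·0.0889924 + 0.2·0.1 = 0.0911939.
P(B | observation) = 0.02 / 0.0911939 = 0.219313.

0.219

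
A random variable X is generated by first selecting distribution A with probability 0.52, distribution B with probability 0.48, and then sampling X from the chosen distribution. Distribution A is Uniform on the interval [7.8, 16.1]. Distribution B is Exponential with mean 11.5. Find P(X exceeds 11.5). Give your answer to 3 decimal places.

0.465

Conditional on each component, P(X > 11.5): A: 0.554217; B: 0.367879.
By total probability, P(X > 11.5) = 0.52·0.554217 + 0.48·0.367879 = 0.464775.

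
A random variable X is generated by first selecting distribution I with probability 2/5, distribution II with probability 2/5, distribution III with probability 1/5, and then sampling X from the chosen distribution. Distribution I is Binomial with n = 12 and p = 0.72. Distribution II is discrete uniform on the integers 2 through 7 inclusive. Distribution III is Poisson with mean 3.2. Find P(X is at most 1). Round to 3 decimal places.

0.034

Conditional on each component, P(X ≤ 1): I: 7.39781e-06; II: 0; III: 0.171201.
By total probability, P(X ≤ 1) = 0.4·7.39781e-06 + 0.4·0 + 0.2·0.171201 = 0.0342432.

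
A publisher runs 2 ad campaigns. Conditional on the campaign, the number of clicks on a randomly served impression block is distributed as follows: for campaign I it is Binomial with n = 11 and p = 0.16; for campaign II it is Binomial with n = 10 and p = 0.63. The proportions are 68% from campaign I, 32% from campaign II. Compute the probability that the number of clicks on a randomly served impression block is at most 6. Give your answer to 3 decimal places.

Conditional on each campaign, P(X ≤ 6): I: 0.999514; II: 0.540004.
By total probability, P(X ≤ 6) = 0.68·0.999514 + 0.32·0.540004 = 0.852471.

0.852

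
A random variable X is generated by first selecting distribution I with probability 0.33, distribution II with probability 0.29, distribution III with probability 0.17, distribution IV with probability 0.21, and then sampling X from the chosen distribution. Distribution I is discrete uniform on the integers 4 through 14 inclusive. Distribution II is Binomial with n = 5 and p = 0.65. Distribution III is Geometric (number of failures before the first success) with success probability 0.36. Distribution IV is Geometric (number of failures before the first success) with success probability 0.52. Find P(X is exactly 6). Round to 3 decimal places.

0.036

Conditional on each component, P(X = 6): I: 0.0909091; II: 0; III: 0.024739; IV: 0.00635991.
By total probability, P(X = 6) = 0.33·0.0909091 + 0.29·0 + 0.17·0.024739 + 0.21·0.00635991 = 0.0355412.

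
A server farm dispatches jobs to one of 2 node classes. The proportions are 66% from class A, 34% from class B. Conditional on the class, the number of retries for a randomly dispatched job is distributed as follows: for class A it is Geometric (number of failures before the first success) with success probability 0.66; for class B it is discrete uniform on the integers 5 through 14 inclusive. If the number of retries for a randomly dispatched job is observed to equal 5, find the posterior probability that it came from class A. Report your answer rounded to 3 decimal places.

0.055

Likelihoods P(X=5 | ·): A: 0.00299874; B: 0.1.
Posterior ∝ prior × likelihood. Numerator for A: 0.66·0.00299874 = 0.00197917.
Normalizing constant: 0.66·0.00299874 + 0.34·0.1 = 0.0359792.
P(A | observation) = 0.00197917 / 0.0359792 = 0.0550087.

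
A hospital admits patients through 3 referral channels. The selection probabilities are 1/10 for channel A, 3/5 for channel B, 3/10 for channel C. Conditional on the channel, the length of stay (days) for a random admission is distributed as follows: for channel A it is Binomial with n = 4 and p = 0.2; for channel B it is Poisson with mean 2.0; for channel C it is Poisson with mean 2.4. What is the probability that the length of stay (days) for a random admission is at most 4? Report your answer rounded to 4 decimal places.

Conditional on each channel, P(X ≤ 4): A: 1; B: 0.947347; C: 0.904131.
By total probability, P(X ≤ 4) = 0.1·1 + 0.6·0.947347 + 0.3·0.904131 = 0.939648.

0.9396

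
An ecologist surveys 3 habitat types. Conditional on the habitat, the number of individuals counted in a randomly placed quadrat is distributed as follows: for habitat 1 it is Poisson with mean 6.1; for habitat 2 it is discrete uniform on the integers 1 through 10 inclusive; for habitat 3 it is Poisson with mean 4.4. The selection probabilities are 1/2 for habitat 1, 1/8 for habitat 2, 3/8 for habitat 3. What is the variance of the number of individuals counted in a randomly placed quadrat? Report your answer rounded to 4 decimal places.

Per component, 1: μ=6.1, E[X²]=43.31; 2: μ=5.5, E[X²]=38.5; 3: μ=4.4, E[X²]=23.76.
E[X] = 0.5·6.1 + 0.125·5.5 + 0.375·4.4 = 5.3875.
E[X²] = 0.5·43.31 + 0.125·38.5 + 0.375·23.76 = 35.3775.
Var(X) = E[X²] − (E[X])² = 35.3775 − 29.0252 = 6.35234.

6.3523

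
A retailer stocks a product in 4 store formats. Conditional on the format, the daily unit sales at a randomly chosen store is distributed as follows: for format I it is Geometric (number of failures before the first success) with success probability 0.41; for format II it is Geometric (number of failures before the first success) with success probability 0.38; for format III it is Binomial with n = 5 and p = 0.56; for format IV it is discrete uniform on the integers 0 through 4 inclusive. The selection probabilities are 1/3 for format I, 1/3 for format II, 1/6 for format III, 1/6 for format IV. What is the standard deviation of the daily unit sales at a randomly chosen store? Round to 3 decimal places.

1.835

Per component, I: μ=1.43902, E[X²]=5.58061; II: μ=1.63158, E[X²]=6.95568; III: μ=2.8, E[X²]=9.072; IV: μ=2, E[X²]=6.
E[X] = 0.333333·1.43902 + 0.333333·1.63158 + 0.166667·2.8 + 0.166667·2 = 1.82353.
E[X²] = 0.333333·5.58061 + 0.333333·6.95568 + 0.166667·9.072 + 0.166667·6 = 6.69076.
Var(X) = E[X²] − (E[X])² = 6.69076 − 3.32528 = 3.36548.
SD(X) = √3.36548 = 1.83453.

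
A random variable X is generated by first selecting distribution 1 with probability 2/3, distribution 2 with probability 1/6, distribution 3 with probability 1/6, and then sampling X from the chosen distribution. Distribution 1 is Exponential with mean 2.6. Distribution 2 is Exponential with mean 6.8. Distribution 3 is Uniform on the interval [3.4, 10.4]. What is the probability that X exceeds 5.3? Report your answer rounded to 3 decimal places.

Conditional on each component, P(X > 5.3): 1: 0.130229; 2: 0.458676; 3: 0.728571.
By total probability, P(X > 5.3) = 0.666667·0.130229 + 0.166667·0.458676 + 0.166667·0.728571 = 0.284694.

0.285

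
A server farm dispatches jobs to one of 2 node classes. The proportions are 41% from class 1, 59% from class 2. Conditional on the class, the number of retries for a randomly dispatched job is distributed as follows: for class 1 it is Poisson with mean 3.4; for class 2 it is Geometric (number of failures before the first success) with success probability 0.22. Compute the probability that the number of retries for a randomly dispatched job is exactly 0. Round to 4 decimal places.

0.1435

Conditional on each class, P(X = 0): 1: 0.0333733; 2: 0.22.
By total probability, P(X = 0) = 0.41·0.0333733 + 0.59·0.22 = 0.143483.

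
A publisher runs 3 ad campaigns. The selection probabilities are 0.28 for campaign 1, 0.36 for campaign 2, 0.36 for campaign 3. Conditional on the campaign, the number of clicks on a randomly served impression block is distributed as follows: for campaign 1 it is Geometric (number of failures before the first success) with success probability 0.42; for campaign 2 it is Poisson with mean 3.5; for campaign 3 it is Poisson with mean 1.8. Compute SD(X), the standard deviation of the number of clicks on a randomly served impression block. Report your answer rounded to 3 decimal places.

Per component, 1: μ=1.38095, E[X²]=5.19501; 2: μ=3.5, E[X²]=15.75; 3: μ=1.8, E[X²]=5.04.
E[X] = 0.28·1.38095 + 0.36·3.5 + 0.36·1.8 = 2.29467.
E[X²] = 0.28·5.19501 + 0.36·15.75 + 0.36·5.04 = 8.939.
Var(X) = E[X²] − (E[X])² = 8.939 − 5.2655 = 3.67351.
SD(X) = √3.67351 = 1.91664.

1.917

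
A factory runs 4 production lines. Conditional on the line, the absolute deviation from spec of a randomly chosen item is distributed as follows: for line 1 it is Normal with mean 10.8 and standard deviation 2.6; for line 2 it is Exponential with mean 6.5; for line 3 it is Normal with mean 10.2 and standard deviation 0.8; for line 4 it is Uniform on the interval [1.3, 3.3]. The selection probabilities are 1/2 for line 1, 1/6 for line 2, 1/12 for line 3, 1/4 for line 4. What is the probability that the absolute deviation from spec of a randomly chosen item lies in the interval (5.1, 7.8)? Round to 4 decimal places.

Conditional on each line, P(5.1 < X < 7.8): 1: 0.110103; 2: 0.155101; 3: 0.0013499; 4: 0.
By total probability, P(5.1 < X < 7.8) = 0.5·0.110103 + 0.166667·0.155101 + 0.0833333·0.0013499 + 0.25·0 = 0.0810141.

0.0810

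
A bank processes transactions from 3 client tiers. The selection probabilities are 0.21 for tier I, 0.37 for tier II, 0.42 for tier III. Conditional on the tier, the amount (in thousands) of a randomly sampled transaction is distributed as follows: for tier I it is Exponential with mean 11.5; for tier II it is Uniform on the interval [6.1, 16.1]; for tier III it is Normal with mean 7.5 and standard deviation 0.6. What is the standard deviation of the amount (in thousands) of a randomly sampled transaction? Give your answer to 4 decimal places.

Per component, I: μ=11.5, E[X²]=264.5; II: μ=11.1, E[X²]=131.543; III: μ=7.5, E[X²]=56.61.
E[X] = 0.21·11.5 + 0.37·11.1 + 0.42·7.5 = 9.672.
E[X²] = 0.21·264.5 + 0.37·131.543 + 0.42·56.61 = 127.992.
Var(X) = E[X²] − (E[X])² = 127.992 − 93.5476 = 34.4446.
SD(X) = √34.4446 = 5.86896.

5.8690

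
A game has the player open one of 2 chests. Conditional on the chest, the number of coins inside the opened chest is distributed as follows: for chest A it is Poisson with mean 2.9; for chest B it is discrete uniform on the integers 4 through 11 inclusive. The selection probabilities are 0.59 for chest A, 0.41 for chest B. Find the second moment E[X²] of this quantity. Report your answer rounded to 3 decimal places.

31.888

For each component E[X²] = Var + (mean)², giving A: 11.31; B: 61.5.
Overall E[X²] = 0.59·11.31 + 0.41·61.5 = 31.8879.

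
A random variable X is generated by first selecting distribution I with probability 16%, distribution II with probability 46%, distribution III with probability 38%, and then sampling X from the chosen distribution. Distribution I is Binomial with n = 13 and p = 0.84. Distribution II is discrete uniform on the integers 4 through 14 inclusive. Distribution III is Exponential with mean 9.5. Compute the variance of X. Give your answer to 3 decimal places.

Per component, I: μ=10.92, E[X²]=120.994; II: μ=9, E[X²]=91; III: μ=9.5, E[X²]=180.5.
E[X] = 0.16·10.92 + 0.46·9 + 0.38·9.5 = 9.4972.
E[X²] = 0.16·120.994 + 0.46·91 + 0.38·180.5 = 129.809.
Var(X) = E[X²] − (E[X])² = 129.809 − 90.1968 = 39.6122.

39.612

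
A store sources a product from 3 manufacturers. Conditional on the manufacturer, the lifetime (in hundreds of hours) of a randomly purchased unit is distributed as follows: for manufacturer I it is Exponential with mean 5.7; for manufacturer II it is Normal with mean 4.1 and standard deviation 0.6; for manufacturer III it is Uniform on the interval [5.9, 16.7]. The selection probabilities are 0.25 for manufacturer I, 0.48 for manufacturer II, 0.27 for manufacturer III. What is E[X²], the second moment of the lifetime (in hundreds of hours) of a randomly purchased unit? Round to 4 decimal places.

61.5873

For each component E[X²] = Var + (mean)², giving I: 64.98; II: 17.17; III: 137.41.
Overall E[X²] = 0.25·64.98 + 0.48·17.17 + 0.27·137.41 = 61.5873.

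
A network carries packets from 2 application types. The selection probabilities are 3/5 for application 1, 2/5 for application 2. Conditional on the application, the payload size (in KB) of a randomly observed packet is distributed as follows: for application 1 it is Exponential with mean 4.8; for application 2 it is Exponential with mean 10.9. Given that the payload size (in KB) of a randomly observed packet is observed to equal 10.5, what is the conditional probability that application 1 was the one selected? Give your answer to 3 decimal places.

Likelihoods f(10.5 | ·): 1: 0.0233744; 2: 0.035012.
Posterior ∝ prior × likelihood. Numerator for 1: 0.6·0.0233744 = 0.0140246.
Normalizing constant: 0.6·0.0233744 + 0.4·0.035012 = 0.0280294.
P(1 | observation) = 0.0140246 / 0.0280294 = 0.500354.

0.500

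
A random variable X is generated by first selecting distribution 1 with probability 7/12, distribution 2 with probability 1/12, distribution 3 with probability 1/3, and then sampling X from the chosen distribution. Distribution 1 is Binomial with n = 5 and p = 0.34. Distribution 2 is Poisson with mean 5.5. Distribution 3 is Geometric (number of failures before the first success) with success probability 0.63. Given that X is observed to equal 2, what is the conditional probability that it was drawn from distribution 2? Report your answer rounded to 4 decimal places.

0.0226

Likelihoods P(X=2 | ·): 1: 0.332345; 2: 0.0618124; 3: 0.086247.
Posterior ∝ prior × likelihood. Numerator for 2: 0.0833333·0.0618124 = 0.00515103.
Normalizing constant: 0.583333·0.332345 + 0.0833333·0.0618124 + 0.333333·0.086247 = 0.227768.
P(2 | observation) = 0.00515103 / 0.227768 = 0.0226153.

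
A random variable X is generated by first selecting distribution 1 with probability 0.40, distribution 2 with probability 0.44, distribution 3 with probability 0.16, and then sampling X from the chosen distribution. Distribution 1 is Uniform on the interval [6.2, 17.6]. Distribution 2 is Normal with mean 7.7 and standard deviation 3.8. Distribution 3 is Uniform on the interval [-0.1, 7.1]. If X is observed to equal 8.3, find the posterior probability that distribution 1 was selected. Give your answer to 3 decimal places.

0.435

Likelihoods f(8.3 | ·): 1: 0.0877193; 2: 0.103684; 3: 0.
Posterior ∝ prior × likelihood. Numerator for 1: 0.4·0.0877193 = 0.0350877.
Normalizing constant: 0.4·0.0877193 + 0.44·0.103684 + 0.16·0 = 0.0807088.
P(1 | observation) = 0.0350877 / 0.0807088 = 0.434745.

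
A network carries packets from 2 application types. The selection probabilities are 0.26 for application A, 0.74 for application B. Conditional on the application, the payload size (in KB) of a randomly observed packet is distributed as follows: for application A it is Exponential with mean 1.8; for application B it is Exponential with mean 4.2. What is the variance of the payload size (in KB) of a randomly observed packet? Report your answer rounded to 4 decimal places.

15.0042

Per component, A: μ=1.8, E[X²]=6.48; B: μ=4.2, E[X²]=35.28.
E[X] = 0.26·1.8 + 0.74·4.2 = 3.576.
E[X²] = 0.26·6.48 + 0.74·35.28 = 27.792.
Var(X) = E[X²] − (E[X])² = 27.792 − 12.7878 = 15.0042.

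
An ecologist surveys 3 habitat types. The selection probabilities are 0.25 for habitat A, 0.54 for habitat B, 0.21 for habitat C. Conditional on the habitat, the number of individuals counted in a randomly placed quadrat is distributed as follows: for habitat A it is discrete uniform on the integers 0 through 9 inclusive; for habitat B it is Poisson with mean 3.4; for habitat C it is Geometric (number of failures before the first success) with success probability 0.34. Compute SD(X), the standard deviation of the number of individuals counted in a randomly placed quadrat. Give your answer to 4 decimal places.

Per component, A: μ=4.5, E[X²]=28.5; B: μ=3.4, E[X²]=14.96; C: μ=1.94118, E[X²]=9.47751.
E[X] = 0.25·4.5 + 0.54·3.4 + 0.21·1.94118 = 3.36865.
E[X²] = 0.25·28.5 + 0.54·14.96 + 0.21·9.47751 = 17.1937.
Var(X) = E[X²] − (E[X])² = 17.1937 − 11.3478 = 5.84589.
SD(X) = √5.84589 = 2.41783.

2.4178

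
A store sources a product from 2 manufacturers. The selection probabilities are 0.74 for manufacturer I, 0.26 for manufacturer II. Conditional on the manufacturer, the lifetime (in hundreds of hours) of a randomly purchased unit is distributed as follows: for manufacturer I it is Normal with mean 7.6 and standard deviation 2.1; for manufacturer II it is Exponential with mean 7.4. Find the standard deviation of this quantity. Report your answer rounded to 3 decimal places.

4.184

Per component, I: μ=7.6, E[X²]=62.17; II: μ=7.4, E[X²]=109.52.
E[X] = 0.74·7.6 + 0.26·7.4 = 7.548.
E[X²] = 0.74·62.17 + 0.26·109.52 = 74.481.
Var(X) = E[X²] − (E[X])² = 74.481 − 56.9723 = 17.5087.
SD(X) = √17.5087 = 4.18434.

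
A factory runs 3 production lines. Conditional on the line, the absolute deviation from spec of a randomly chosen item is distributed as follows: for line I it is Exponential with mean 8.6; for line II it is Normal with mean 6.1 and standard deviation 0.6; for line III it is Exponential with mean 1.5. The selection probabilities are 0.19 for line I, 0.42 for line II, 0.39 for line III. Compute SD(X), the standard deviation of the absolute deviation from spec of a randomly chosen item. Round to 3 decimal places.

4.773

Per component, I: μ=8.6, E[X²]=147.92; II: μ=6.1, E[X²]=37.57; III: μ=1.5, E[X²]=4.5.
E[X] = 0.19·8.6 + 0.42·6.1 + 0.39·1.5 = 4.781.
E[X²] = 0.19·147.92 + 0.42·37.57 + 0.39·4.5 = 45.6392.
Var(X) = E[X²] − (E[X])² = 45.6392 − 22.858 = 22.7812.
SD(X) = √22.7812 = 4.77297.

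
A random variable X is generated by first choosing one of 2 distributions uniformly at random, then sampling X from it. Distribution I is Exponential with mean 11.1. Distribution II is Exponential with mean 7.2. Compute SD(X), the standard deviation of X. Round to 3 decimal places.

9.557

Per component, I: μ=11.1, E[X²]=246.42; II: μ=7.2, E[X²]=103.68.
E[X] = 0.5·11.1 + 0.5·7.2 = 9.15.
E[X²] = 0.5·246.42 + 0.5·103.68 = 175.05.
Var(X) = E[X²] − (E[X])² = 175.05 − 83.7225 = 91.3275.
SD(X) = √91.3275 = 9.55654.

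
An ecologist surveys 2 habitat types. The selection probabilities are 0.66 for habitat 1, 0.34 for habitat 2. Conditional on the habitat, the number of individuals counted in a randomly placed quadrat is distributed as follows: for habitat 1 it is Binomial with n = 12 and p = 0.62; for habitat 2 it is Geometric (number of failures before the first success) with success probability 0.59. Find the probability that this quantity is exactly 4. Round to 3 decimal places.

Conditional on each habitat, P(X = 4): 1: 0.031801; 2: 0.016672.
By total probability, P(X = 4) = 0.66·0.031801 + 0.34·0.016672 = 0.0266571.

0.027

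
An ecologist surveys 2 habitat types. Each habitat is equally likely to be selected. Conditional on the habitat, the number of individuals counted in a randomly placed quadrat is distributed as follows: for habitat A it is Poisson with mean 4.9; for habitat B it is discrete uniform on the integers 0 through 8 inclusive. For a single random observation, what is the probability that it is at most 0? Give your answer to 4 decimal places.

0.0593

Conditional on each habitat, P(X ≤ 0): A: 0.00744658; B: 0.111111.
By total probability, P(X ≤ 0) = 0.5·0.00744658 + 0.5·0.111111 = 0.0592788.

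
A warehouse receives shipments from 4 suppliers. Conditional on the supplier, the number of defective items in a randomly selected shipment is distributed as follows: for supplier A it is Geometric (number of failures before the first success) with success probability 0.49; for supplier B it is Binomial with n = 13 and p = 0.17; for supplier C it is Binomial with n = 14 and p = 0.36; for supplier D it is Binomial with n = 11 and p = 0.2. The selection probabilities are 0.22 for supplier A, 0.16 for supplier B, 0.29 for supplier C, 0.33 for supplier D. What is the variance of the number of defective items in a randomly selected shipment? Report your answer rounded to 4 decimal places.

Per component, A: μ=1.04082, E[X²]=3.20741; B: μ=2.21, E[X²]=6.7184; C: μ=5.04, E[X²]=28.6272; D: μ=2.2, E[X²]=6.6.
E[X] = 0.22·1.04082 + 0.16·2.21 + 0.29·5.04 + 0.33·2.2 = 2.77018.
E[X²] = 0.22·3.20741 + 0.16·6.7184 + 0.29·28.6272 + 0.33·6.6 = 12.2605.
Var(X) = E[X²] − (E[X])² = 12.2605 − 7.67389 = 4.58657.

4.5866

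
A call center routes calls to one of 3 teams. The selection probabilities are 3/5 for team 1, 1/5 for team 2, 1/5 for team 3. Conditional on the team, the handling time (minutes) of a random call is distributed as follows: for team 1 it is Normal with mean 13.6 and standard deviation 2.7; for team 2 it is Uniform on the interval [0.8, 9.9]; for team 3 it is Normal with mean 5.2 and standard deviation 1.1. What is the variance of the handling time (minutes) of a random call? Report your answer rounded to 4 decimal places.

22.6318

Per component, 1: μ=13.6, E[X²]=192.25; 2: μ=5.35, E[X²]=35.5233; 3: μ=5.2, E[X²]=28.25.
E[X] = 0.6·13.6 + 0.2·5.35 + 0.2·5.2 = 10.27.
E[X²] = 0.6·192.25 + 0.2·35.5233 + 0.2·28.25 = 128.105.
Var(X) = E[X²] − (E[X])² = 128.105 − 105.473 = 22.6318.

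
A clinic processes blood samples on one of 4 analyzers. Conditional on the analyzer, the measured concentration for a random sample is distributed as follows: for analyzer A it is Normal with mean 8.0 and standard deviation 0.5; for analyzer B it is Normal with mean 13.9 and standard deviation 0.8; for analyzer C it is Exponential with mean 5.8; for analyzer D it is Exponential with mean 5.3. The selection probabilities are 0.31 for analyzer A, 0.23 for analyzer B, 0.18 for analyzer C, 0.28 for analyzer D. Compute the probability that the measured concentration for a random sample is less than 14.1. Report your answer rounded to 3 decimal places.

0.872

Conditional on each analyzer, P(X < 14.1): A: 1; B: 0.598706; C: 0.912054; D: 0.930078.
By total probability, P(X < 14.1) = 0.31·1 + 0.23·0.598706 + 0.18·0.912054 + 0.28·0.930078 = 0.872294.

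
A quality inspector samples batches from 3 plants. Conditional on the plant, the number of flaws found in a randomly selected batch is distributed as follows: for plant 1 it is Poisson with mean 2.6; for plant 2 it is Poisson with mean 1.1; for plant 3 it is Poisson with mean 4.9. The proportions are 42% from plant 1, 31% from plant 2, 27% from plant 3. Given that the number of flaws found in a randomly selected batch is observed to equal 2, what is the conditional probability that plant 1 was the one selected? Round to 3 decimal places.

Likelihoods P(X=2 | ·): 1: 0.251045; 2: 0.201387; 3: 0.0893962.
Posterior ∝ prior × likelihood. Numerator for 1: 0.42·0.251045 = 0.105439.
Normalizing constant: 0.42·0.251045 + 0.31·0.201387 + 0.27·0.0893962 = 0.192006.
P(1 | observation) = 0.105439 / 0.192006 = 0.549144.

0.549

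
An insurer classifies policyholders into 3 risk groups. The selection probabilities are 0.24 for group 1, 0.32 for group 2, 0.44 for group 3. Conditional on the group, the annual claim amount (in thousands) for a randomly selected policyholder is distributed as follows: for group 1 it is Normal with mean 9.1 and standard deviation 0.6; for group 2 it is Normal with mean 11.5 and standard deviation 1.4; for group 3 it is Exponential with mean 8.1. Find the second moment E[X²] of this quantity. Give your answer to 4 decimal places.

120.6448

For each component E[X²] = Var + (mean)², giving 1: 83.17; 2: 134.21; 3: 131.22.
Overall E[X²] = 0.24·83.17 + 0.32·134.21 + 0.44·131.22 = 120.645.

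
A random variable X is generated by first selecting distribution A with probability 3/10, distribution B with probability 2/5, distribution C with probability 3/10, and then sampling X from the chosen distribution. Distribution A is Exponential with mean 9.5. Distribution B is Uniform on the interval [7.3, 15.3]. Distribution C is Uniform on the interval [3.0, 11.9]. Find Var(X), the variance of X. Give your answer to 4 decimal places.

33.7343

Per component, A: μ=9.5, E[X²]=180.5; B: μ=11.3, E[X²]=133.023; C: μ=7.45, E[X²]=62.1033.
E[X] = 0.3·9.5 + 0.4·11.3 + 0.3·7.45 = 9.605.
E[X²] = 0.3·180.5 + 0.4·133.023 + 0.3·62.1033 = 125.99.
Var(X) = E[X²] − (E[X])² = 125.99 − 92.256 = 33.7343.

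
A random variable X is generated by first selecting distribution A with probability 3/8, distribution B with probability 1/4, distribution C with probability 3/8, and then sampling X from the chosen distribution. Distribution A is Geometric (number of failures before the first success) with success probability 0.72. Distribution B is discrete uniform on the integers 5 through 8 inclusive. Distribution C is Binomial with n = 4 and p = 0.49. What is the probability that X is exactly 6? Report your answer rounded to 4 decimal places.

Conditional on each component, P(X = 6): A: 0.000346961; B: 0.25; C: 0.
By total probability, P(X = 6) = 0.375·0.000346961 + 0.25·0.25 + 0.375·0 = 0.0626301.

0.0626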